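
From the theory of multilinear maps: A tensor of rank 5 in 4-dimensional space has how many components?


The number of components of a rank-r tensor in d dimensions is d^r.
Here d = 4 and r = 5.
4^5 = 1024

1024


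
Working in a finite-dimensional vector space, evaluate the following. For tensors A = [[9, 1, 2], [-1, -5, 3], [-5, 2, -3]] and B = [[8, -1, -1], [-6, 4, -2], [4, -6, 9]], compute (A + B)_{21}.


Tensor addition is component-wise: (A + B)_{ij} = A_{ij} + B_{ij}.
A_{21} = -1
B_{21} = -6
(A + B)_{21} = -1 + -6 = -7

-7


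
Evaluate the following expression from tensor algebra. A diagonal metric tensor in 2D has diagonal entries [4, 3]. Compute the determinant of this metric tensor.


For a diagonal metric, the determinant is the product of diagonal entries.
Diagonal entries: 4, 3
det(g) = 4 * 3 = 12

12


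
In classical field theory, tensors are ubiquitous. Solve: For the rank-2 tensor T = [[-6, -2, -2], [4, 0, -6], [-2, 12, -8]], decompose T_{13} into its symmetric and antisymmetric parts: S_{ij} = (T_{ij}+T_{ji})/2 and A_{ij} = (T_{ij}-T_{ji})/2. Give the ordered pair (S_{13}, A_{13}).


T_{13} = -2
T_{31} = -2
S_{13} = (-2 + -2)/2 = -4/2 = -2
A_{13} = (-2 - -2)/2 = 0/2 = 0
Check: S + A = -2 + 0 = -2 = T_{13}.

(-2, 0)


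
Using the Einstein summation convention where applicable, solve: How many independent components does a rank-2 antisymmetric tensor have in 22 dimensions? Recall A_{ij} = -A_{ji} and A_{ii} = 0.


An antisymmetric rank-2 tensor satisfies A_{ij} = -A_{ji}, so diagonal entries are zero.
The independent components are the upper-triangular entries: C(n, 2) = n(n-1)/2.
n = 22
C(22, 2) = 22 * 21 / 2 = 462 / 2 = 231

231


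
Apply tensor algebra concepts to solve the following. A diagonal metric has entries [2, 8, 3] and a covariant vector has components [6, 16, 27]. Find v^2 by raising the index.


To raise an index with a diagonal metric: v^i = v_i / g_{ii}.
For index 2: v_2 = 16, g_{22} = 8
v^2 = 16 / 8 = 2

2


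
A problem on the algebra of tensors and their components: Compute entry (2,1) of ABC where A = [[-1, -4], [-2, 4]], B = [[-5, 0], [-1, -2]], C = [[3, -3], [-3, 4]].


(ABC)_{21} = sum_m (AB)_{2m} C_{m1}. First compute row 2 of AB.
(AB)_{21} = -2*-5 + 4*-1 = 6
(AB)_{22} = -2*0 + 4*-2 = -8
Now contract with column 1 of C:
(AB)_{21} * C_{11} = 6 * 3 = 18
(AB)_{22} * C_{21} = -8 * -3 = 24
(ABC)_{21} = 18 + 24 = 42

42


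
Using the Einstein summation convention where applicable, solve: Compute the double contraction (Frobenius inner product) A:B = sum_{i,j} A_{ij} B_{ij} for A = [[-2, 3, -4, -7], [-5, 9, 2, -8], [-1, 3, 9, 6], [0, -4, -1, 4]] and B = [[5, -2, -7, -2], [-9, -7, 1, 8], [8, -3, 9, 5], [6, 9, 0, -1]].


A:B = sum over all i,j of A_{ij} * B_{ij}.
Row 1: -2*5=-10, 3*-2=-6, -4*-7=28, -7*-2=14 => row sum = 26
Row 2: -5*-9=45, 9*-7=-63, 2*1=2, -8*8=-64 => row sum = -80
Row 3: -1*8=-8, 3*-3=-9, 9*9=81, 6*5=30 => row sum = 94
Row 4: 0*6=0, -4*9=-36, -1*0=0, 4*-1=-4 => row sum = -40
Total = 26 + -80 + 94 + -40 = 0

0


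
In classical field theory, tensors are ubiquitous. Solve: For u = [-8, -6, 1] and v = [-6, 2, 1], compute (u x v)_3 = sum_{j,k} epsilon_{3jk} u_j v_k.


(u x v)_3 = sum_{j,k} epsilon_{3jk} u_j v_k. Only permutations of (1,2,3) contribute; the two non-zero terms are:
eps_{312} u_1 v_2 = 1 * -8 * 2 = -16
eps_{321} u_2 v_1 = -1 * -6 * -6 = -36
(u x v)_3 = -52

-52


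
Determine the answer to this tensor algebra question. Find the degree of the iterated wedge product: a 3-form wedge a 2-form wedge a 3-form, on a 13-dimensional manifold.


The degree of a wedge product is the sum of the degrees of the individual forms.
Degrees: 3, 2, 3
Total degree = 3 + 2 + 3 = 8

8


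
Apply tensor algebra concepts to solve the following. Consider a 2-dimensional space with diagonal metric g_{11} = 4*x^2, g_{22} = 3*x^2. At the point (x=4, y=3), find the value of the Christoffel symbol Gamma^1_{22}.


For a diagonal metric, Gamma^k_{ij} = (1/2) g^{kk} (dg_{ik}/dx_j + dg_{jk}/dx_i - dg_{ij}/dx_k).
The metric is diagonal, so g_{ab} = 0 for a != b.
At the given point: g_{11} = 64, g_{22} = 48
g^{11} = 1/64
dg_{21}/dx_2 = 0 (off-diagonal)
dg_{21}/dx_2 = 0 (off-diagonal)
dg_{22}/dx_1 = dg_{22}/dx_1 = 24
Numerator = 0 + 0 - 24 = -24
Gamma^1_{22} = -24 / (2 * 64) = -3/16

-3/16


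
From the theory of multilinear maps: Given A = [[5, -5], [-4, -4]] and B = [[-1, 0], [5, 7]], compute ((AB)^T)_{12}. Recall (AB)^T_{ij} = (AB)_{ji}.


(AB)^T_{ij} = (AB)_{ji} = sum_k A_{jk} B_{ki}.
For i=1, j=2 we need (AB)_{21}:
A_{21} * B_{11} = -4 * -1 = 4
A_{22} * B_{21} = -4 * 5 = -20
Sum = 4 + -20 = -16

-16


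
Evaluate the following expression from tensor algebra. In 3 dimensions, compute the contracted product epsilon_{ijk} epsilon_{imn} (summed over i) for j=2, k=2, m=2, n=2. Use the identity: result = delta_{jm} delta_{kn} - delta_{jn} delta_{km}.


Using the identity: epsilon_{ijk} epsilon_{imn} = delta_{jm} delta_{kn} - delta_{jn} delta_{km}.
delta_{22} = 1
delta_{22} = 1
delta_{22} = 1
delta_{22} = 1
Result = 1 * 1 - 1 * 1 = 1 - 1 = 0

0


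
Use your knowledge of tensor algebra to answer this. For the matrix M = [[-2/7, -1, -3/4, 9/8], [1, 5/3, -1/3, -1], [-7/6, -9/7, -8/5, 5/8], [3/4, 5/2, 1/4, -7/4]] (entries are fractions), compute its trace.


The trace is the sum of diagonal entries.
Diagonal: M[1,1] = -2/7, M[2,2] = 5/3, M[3,3] = -8/5, M[4,4] = -7/4
Tr(M) = -2/7 + 5/3 + -8/5 + -7/4
Computing step by step:
After adding M[1,1]: -2/7
After adding M[2,2]: 29/21
After adding M[3,3]: -23/105
After adding M[4,4]: -827/420
Tr(M) = -827/420

-827/420


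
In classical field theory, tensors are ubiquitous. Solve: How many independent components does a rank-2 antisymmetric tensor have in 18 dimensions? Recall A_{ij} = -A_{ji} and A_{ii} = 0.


An antisymmetric rank-2 tensor satisfies A_{ij} = -A_{ji}, so diagonal entries are zero.
The independent components are the upper-triangular entries: C(n, 2) = n(n-1)/2.
n = 18
C(18, 2) = 18 * 17 / 2 = 306 / 2 = 153

153


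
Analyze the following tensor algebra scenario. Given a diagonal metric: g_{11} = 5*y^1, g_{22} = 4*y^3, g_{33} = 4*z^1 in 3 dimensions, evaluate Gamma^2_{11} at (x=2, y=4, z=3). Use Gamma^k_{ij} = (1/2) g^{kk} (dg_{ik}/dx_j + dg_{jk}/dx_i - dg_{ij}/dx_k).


For a diagonal metric, Gamma^k_{ij} = (1/2) g^{kk} (dg_{ik}/dx_j + dg_{jk}/dx_i - dg_{ij}/dx_k).
The metric is diagonal, so g_{ab} = 0 for a != b.
At the given point: g_{11} = 20, g_{22} = 256, g_{33} = 12
g^{22} = 1/256
dg_{12}/dx_1 = 0 (off-diagonal)
dg_{12}/dx_1 = 0 (off-diagonal)
dg_{11}/dx_2 = dg_{11}/dx_2 = 5
Numerator = 0 + 0 - 5 = -5
Gamma^2_{11} = -5 / (2 * 256) = -5/512

-5/512


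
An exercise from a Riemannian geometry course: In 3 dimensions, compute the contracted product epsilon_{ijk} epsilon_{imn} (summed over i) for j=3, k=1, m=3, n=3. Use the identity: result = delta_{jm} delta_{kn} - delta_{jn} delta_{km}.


Using the identity: epsilon_{ijk} epsilon_{imn} = delta_{jm} delta_{kn} - delta_{jn} delta_{km}.
delta_{33} = 1
delta_{13} = 0
delta_{33} = 1
delta_{13} = 0
Result = 1 * 0 - 1 * 0 = 0 - 0 = 0

0


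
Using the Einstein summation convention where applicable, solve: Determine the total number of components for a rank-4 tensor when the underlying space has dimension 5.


The number of components of a rank-r tensor in d dimensions is d^r.
Here d = 5 and r = 4.
5^4 = 625

625


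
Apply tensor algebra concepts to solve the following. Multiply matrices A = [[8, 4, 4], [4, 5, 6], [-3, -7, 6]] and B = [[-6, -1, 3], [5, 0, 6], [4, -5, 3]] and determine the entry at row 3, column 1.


(AB)_{ij} = sum_k A_{ik} B_{kj}.
For i=3, j=1:
A_{31} * B_{11} = -3 * -6 = 18
A_{32} * B_{21} = -7 * 5 = -35
A_{33} * B_{31} = 6 * 4 = 24
Sum = 18 + -35 + 24 = 7

7


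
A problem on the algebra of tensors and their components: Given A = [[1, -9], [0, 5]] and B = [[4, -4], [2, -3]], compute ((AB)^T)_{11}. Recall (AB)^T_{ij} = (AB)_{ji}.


(AB)^T_{ij} = (AB)_{ji} = sum_k A_{jk} B_{ki}.
For i=1, j=1 we need (AB)_{11}:
A_{11} * B_{11} = 1 * 4 = 4
A_{12} * B_{21} = -9 * 2 = -18
Sum = 4 + -18 = -14

-14


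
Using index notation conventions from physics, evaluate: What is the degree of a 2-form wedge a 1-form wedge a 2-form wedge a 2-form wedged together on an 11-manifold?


The degree of a wedge product is the sum of the degrees of the individual forms.
Degrees: 2, 1, 2, 2
Total degree = 2 + 1 + 2 + 2 = 7

7


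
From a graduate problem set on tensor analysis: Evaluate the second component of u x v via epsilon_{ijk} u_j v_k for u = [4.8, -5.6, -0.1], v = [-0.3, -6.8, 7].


(u x v)_2 = sum_{j,k} epsilon_{2jk} u_j v_k. Only permutations of (1,2,3) contribute; the two non-zero terms are:
eps_{213} u_1 v_3 = -1 * 4.8 * 7 = -33.6
eps_{231} u_3 v_1 = 1 * -0.1 * -0.3 = 0.03
(u x v)_2 = -33.57

-33.57


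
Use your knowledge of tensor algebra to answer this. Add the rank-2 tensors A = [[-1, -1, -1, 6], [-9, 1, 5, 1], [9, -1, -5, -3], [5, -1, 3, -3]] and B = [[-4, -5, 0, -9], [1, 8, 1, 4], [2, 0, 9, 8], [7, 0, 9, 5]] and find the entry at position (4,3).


Tensor addition is component-wise: (A + B)_{ij} = A_{ij} + B_{ij}.
A_{43} = 3
B_{43} = 9
(A + B)_{43} = 3 + 9 = 12

12


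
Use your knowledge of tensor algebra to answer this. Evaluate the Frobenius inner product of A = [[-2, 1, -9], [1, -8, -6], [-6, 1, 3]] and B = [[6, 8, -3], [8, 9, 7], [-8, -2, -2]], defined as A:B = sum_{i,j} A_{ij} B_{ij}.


A:B = sum over all i,j of A_{ij} * B_{ij}.
Row 1: -2*6=-12, 1*8=8, -9*-3=27 => row sum = 23
Row 2: 1*8=8, -8*9=-72, -6*7=-42 => row sum = -106
Row 3: -6*-8=48, 1*-2=-2, 3*-2=-6 => row sum = 40
Total = 23 + -106 + 40 = -43

-43


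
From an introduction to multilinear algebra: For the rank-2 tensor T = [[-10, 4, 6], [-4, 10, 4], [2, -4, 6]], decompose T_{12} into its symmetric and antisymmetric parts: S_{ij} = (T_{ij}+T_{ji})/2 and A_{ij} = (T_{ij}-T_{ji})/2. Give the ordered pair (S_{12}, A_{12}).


T_{12} = 4
T_{21} = -4
S_{12} = (4 + -4)/2 = 0/2 = 0
A_{12} = (4 - -4)/2 = 8/2 = 4
Check: S + A = 0 + 4 = 4 = T_{12}.

(0, 4)


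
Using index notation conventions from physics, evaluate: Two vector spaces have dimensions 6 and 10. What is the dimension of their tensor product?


The dimension of a tensor product is the product of dimensions.
dim(V) = 6, dim(W) = 10
dim(V (x) W) = 6 * 10 = 60

60


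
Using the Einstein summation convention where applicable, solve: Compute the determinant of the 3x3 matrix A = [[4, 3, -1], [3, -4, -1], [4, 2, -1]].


Expanding along the first row, det(A) = a11*M_11 - a12*M_12 + a13*M_13, where M_1j is the (1,j) minor.
Minor M_11 = -4*-1 - -1*2 = 6
Minor M_12 = 3*-1 - -1*4 = 1
Minor M_13 = 3*2 - -4*4 = 22
det = 4*(6) - 3*(1) + -1*(22)
    = 24 - 3 + -22
    = -1

-1


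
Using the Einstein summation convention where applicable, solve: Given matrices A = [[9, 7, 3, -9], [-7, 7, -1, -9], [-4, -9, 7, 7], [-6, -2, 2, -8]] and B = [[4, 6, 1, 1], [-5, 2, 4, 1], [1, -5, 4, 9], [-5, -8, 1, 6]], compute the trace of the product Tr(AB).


Tr(AB) = sum_i (AB)_{ii} where (AB)_{ii} = sum_k A_{ik} B_{ki}.
(AB)_{11} = 9*4 + 7*-5 + 3*1 + -9*-5 = 49
(AB)_{22} = -7*6 + 7*2 + -1*-5 + -9*-8 = 49
(AB)_{33} = -4*1 + -9*4 + 7*4 + 7*1 = -5
(AB)_{44} = -6*1 + -2*1 + 2*9 + -8*6 = -38
Tr(AB) = 49 + 49 + -5 + -38 = 55

55


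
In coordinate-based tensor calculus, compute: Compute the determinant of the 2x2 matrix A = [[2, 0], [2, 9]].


For a 2x2 matrix [[a, b], [c, d]], det = a*d - b*c.
a = 2, b = 0, c = 2, d = 9
a*d = 2 * 9 = 18
b*c = 0 * 2 = 0
det = 18 - 0 = 18

18


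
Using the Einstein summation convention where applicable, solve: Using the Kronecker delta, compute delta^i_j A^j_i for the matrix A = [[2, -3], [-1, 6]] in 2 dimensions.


The contraction (trace) of a rank-2 tensor is the sum of its diagonal elements.
Diagonal entries: A[1,1] = 2, A[2,2] = 6
Tr(A) = 2 + 6 = 8

8


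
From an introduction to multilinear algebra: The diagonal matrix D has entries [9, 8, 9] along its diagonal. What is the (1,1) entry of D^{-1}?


For a diagonal matrix, the inverse has entries (D^{-1})_{ii} = 1/d_{ii}.
The diagonal entries are: d_{11} = 9, d_{22} = 8, d_{33} = 9
We need (D^{-1})_{11} = 1/d_{11} = 1/9 = 1/9

1/9


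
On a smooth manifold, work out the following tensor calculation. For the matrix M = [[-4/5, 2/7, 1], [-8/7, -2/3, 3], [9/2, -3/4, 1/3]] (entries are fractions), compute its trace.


The trace is the sum of diagonal entries.
Diagonal: M[1,1] = -4/5, M[2,2] = -2/3, M[3,3] = 1/3
Tr(M) = -4/5 + -2/3 + 1/3
Computing step by step:
After adding M[1,1]: -4/5
After adding M[2,2]: -22/15
After adding M[3,3]: -17/15
Tr(M) = -17/15

-17/15


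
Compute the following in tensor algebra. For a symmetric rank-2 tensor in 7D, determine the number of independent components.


A symmetric rank-2 tensor in d dimensions has d(d+1)/2 independent components.
d = 7
d(d+1)/2 = 7 * 8 / 2 = 56 / 2 = 28

28


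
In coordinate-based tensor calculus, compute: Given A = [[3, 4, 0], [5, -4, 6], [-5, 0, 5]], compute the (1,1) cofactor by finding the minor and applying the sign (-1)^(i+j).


To find cofactor C_{11}, delete row 1 and column 1.
The resulting 2x2 submatrix is: [[-4, 6], [0, 5]]
Minor M_{11} = -4*5 - 6*0
  = -20 - 0 = -20
Sign = (-1)^(1+1) = (-1)^2 = 1
Cofactor C_{11} = 1 * -20 = -20

-20


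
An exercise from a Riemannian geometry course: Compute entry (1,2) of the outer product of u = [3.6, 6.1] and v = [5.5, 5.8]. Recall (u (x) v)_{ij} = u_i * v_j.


The outer product entry T_{ij} = u_i * v_j.
We need i=1, j=2.
u_1 = 3.6, v_2 = 5.8
T_{1,2} = 3.6 * 5.8 = 20.88

20.88


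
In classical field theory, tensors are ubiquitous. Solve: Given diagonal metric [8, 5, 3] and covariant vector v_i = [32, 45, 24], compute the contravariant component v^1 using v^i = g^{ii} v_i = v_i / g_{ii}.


To raise an index with a diagonal metric: v^i = v_i / g_{ii}.
For index 1: v_1 = 32, g_{11} = 8
v^1 = 32 / 8 = 4

4


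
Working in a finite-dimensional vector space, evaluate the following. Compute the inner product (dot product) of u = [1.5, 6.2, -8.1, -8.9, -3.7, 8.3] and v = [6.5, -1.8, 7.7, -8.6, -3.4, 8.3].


The inner product u . v = sum of u_i * v_i.
Term-by-term: 1.5 * 6.5, 6.2 * -1.8, -8.1 * 7.7, -8.9 * -8.6, -3.7 * -3.4, 8.3 * 8.3
Products: 9.75, -11.16, -62.37, 76.54, 12.58, 68.89
Sum = 9.75 + -11.16 + -62.37 + 76.54 + 12.58 + 68.89 = 94.23

94.23


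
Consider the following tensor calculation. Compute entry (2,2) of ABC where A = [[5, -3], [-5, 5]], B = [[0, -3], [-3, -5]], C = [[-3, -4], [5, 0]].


(ABC)_{22} = sum_m (AB)_{2m} C_{m2}. First compute row 2 of AB.
(AB)_{21} = -5*0 + 5*-3 = -15
(AB)_{22} = -5*-3 + 5*-5 = -10
Now contract with column 2 of C:
(AB)_{21} * C_{12} = -15 * -4 = 60
(AB)_{22} * C_{22} = -10 * 0 = 0
(ABC)_{22} = 60 + 0 = 60

60


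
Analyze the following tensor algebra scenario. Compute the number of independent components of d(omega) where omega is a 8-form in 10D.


The exterior derivative of a p-form is a (p+1)-form.
Its number of independent components is C(n, p+1).
n = 10, p+1 = 9
C(10, 9) = 10

10


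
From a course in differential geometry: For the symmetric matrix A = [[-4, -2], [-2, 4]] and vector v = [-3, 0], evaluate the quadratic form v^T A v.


First compute Av:
(Av)_1 = -4*-3 + -2*0 = 12
(Av)_2 = -2*-3 + 4*0 = 6
Av = [12, 6]
Then v^T (Av) = -3*12 + 0*6
= -36 + 0 = -36

-36


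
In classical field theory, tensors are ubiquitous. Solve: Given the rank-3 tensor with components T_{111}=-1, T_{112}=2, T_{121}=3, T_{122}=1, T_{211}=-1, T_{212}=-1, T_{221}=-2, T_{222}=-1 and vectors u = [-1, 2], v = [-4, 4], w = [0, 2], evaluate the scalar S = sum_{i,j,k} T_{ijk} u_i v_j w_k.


S = sum over i,j,k of T_{ijk} u_i v_j w_k. Expanding all 8 terms:
T_{111}*u_1*v_1*w_1 = -1*-1*-4*0 = 0  (running total: 0)
T_{112}*u_1*v_1*w_2 = 2*-1*-4*2 = 16  (running total: 16)
T_{121}*u_1*v_2*w_1 = 3*-1*4*0 = 0  (running total: 16)
T_{122}*u_1*v_2*w_2 = 1*-1*4*2 = -8  (running total: 8)
T_{211}*u_2*v_1*w_1 = -1*2*-4*0 = 0  (running total: 8)
T_{212}*u_2*v_1*w_2 = -1*2*-4*2 = 16  (running total: 24)
T_{221}*u_2*v_2*w_1 = -2*2*4*0 = 0  (running total: 24)
T_{222}*u_2*v_2*w_2 = -1*2*4*2 = -16  (running total: 8)
S = 8

8


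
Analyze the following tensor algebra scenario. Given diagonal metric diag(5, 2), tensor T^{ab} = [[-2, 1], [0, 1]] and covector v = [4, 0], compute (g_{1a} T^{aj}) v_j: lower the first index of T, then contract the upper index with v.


Step 1: lower the first index. For a diagonal metric, g_{ia} T^{aj} = g_{ii} T^{ij} (no sum on i).
g_{11} = 5
S_1{}^1 = 5 * T^{11} = 5 * -2 = -10
S_1{}^2 = 5 * T^{12} = 5 * 1 = 5
Step 2: contract S_1{}^j with v_j.
S_1{}^1 * v_1 = -10 * 4 = -40
S_1{}^2 * v_2 = 5 * 0 = 0
Result = -40 + 0 = -40

-40


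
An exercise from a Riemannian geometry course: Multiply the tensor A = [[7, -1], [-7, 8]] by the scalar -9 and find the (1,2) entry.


Scalar multiplication: (cA)_{ij} = c * A_{ij}.
c = -9
A_{12} = -1
(cA)_{12} = -9 * -1 = 9

9


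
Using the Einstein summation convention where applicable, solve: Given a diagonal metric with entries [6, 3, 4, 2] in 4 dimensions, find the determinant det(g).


For a diagonal metric, the determinant is the product of diagonal entries.
Diagonal entries: 6, 3, 4, 2
det(g) = 6 * 3 * 4 * 2 = 144

144


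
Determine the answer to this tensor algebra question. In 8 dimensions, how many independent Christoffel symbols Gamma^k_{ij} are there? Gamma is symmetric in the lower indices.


Christoffel symbols Gamma^k_{ij} are symmetric in i,j, so there are d * d(d+1)/2 independent symbols.
d = 8
d(d+1)/2 = 8 * 9 / 2 = 36
Total = 8 * 36 = 288

288


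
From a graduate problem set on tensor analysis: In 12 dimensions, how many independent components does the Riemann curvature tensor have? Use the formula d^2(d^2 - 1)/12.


The Riemann tensor in d dimensions has d^2(d^2 - 1)/12 independent components.
d = 12, so d^2 = 144
d^2 - 1 = 143
d^2(d^2 - 1) = 144 * 143 = 20592
Divide by 12: 20592 / 12 = 1716

1716


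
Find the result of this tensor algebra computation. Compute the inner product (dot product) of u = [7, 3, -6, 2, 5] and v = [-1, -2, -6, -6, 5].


The inner product u . v = sum of u_i * v_i.
Term-by-term: 7 * -1, 3 * -2, -6 * -6, 2 * -6, 5 * 5
Products: -7, -6, 36, -12, 25
Sum = -7 + -6 + 36 + -12 + 25 = 36

36


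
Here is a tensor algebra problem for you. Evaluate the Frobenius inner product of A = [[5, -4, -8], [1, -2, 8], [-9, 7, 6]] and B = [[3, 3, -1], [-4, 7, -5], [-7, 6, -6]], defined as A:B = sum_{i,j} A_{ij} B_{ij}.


A:B = sum over all i,j of A_{ij} * B_{ij}.
Row 1: 5*3=15, -4*3=-12, -8*-1=8 => row sum = 11
Row 2: 1*-4=-4, -2*7=-14, 8*-5=-40 => row sum = -58
Row 3: -9*-7=63, 7*6=42, 6*-6=-36 => row sum = 69
Total = 11 + -58 + 69 = 22

22


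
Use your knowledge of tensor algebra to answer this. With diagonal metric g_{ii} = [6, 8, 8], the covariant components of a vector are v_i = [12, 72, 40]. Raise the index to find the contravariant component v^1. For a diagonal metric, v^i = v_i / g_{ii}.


To raise an index with a diagonal metric: v^i = v_i / g_{ii}.
For index 1: v_1 = 12, g_{11} = 6
v^1 = 12 / 6 = 2

2


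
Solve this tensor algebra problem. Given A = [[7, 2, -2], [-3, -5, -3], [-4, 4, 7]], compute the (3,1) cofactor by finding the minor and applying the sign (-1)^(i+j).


To find cofactor C_{31}, delete row 3 and column 1.
The resulting 2x2 submatrix is: [[2, -2], [-5, -3]]
Minor M_{31} = 2*-3 - -2*-5
  = -6 - 10 = -16
Sign = (-1)^(3+1) = (-1)^4 = 1
Cofactor C_{31} = 1 * -16 = -16

-16


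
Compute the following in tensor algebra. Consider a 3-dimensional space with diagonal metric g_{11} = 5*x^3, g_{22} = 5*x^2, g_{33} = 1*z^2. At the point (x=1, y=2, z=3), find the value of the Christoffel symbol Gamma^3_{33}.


For a diagonal metric, Gamma^k_{ij} = (1/2) g^{kk} (dg_{ik}/dx_j + dg_{jk}/dx_i - dg_{ij}/dx_k).
The metric is diagonal, so g_{ab} = 0 for a != b.
At the given point: g_{11} = 5, g_{22} = 5, g_{33} = 9
g^{33} = 1/9
dg_{33}/dx_3 = dg_{33}/dx_3 = 6
dg_{33}/dx_3 = dg_{33}/dx_3 = 6
dg_{33}/dx_3 = dg_{33}/dx_3 = 6
Numerator = 6 + 6 - 6 = 6
Gamma^3_{33} = 6 / (2 * 9) = 1/3

1/3


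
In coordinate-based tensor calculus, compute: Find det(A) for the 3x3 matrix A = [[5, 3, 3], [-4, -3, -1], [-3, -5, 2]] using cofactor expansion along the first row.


Expanding along the first row, det(A) = a11*M_11 - a12*M_12 + a13*M_13, where M_1j is the (1,j) minor.
Minor M_11 = -3*2 - -1*-5 = -11
Minor M_12 = -4*2 - -1*-3 = -11
Minor M_13 = -4*-5 - -3*-3 = 11
det = 5*(-11) - 3*(-11) + 3*(11)
    = -55 - -33 + 33
    = 11

11


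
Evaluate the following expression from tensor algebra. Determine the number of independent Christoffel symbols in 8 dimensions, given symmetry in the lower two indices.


Christoffel symbols Gamma^k_{ij} are symmetric in i,j, so there are d * d(d+1)/2 independent symbols.
d = 8
d(d+1)/2 = 8 * 9 / 2 = 36
Total = 8 * 36 = 288

288


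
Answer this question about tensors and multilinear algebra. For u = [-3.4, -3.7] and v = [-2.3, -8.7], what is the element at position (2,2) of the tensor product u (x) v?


The outer product entry T_{ij} = u_i * v_j.
We need i=2, j=2.
u_2 = -3.7, v_2 = -8.7
T_{2,2} = -3.7 * -8.7 = 32.19

32.19


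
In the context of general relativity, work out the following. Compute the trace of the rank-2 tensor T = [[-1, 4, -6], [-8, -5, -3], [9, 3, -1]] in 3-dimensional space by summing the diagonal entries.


The contraction (trace) of a rank-2 tensor is the sum of its diagonal elements.
Diagonal entries: A[1,1] = -1, A[2,2] = -5, A[3,3] = -1
Tr(A) = -1 + -5 + -1 = -7

-7


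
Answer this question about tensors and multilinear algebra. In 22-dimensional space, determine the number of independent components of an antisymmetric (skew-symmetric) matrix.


An antisymmetric rank-2 tensor satisfies A_{ij} = -A_{ji}, so diagonal entries are zero.
The independent components are the upper-triangular entries: C(n, 2) = n(n-1)/2.
n = 22
C(22, 2) = 22 * 21 / 2 = 462 / 2 = 231

231


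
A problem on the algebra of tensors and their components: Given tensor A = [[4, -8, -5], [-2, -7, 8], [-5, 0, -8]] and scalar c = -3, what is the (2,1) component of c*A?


Scalar multiplication: (cA)_{ij} = c * A_{ij}.
c = -3
A_{21} = -2
(cA)_{21} = -3 * -2 = 6

6


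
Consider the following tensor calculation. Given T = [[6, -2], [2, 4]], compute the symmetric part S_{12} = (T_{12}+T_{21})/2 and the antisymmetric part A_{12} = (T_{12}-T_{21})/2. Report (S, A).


T_{12} = -2
T_{21} = 2
S_{12} = (-2 + 2)/2 = 0/2 = 0
A_{12} = (-2 - 2)/2 = -4/2 = -2
Check: S + A = 0 + -2 = -2 = T_{12}.

(0, -2)


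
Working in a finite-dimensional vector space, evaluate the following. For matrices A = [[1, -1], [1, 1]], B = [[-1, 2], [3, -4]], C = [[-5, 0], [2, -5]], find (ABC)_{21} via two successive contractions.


(ABC)_{21} = sum_m (AB)_{2m} C_{m1}. First compute row 2 of AB.
(AB)_{21} = 1*-1 + 1*3 = 2
(AB)_{22} = 1*2 + 1*-4 = -2
Now contract with column 1 of C:
(AB)_{21} * C_{11} = 2 * -5 = -10
(AB)_{22} * C_{21} = -2 * 2 = -4
(ABC)_{21} = -10 + -4 = -14

-14


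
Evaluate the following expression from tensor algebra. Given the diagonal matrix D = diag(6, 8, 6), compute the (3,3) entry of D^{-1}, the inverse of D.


For a diagonal matrix, the inverse has entries (D^{-1})_{ii} = 1/d_{ii}.
The diagonal entries are: d_{11} = 6, d_{22} = 8, d_{33} = 6
We need (D^{-1})_{33} = 1/d_{33} = 1/6 = 1/6

1/6


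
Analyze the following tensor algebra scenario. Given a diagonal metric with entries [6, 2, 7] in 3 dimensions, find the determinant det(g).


For a diagonal metric, the determinant is the product of diagonal entries.
Diagonal entries: 6, 2, 7
det(g) = 6 * 2 * 7 = 84

84


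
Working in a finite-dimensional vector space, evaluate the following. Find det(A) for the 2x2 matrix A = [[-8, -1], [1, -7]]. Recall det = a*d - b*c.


For a 2x2 matrix [[a, b], [c, d]], det = a*d - b*c.
a = -8, b = -1, c = 1, d = -7
a*d = -8 * -7 = 56
b*c = -1 * 1 = -1
det = 56 - -1 = 57

57


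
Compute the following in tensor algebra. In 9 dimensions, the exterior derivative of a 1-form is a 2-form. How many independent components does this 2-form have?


The exterior derivative of a p-form is a (p+1)-form.
Its number of independent components is C(n, p+1).
n = 9, p+1 = 2
C(9, 2) = 36

36


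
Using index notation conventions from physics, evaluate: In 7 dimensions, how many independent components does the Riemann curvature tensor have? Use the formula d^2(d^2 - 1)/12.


The Riemann tensor in d dimensions has d^2(d^2 - 1)/12 independent components.
d = 7, so d^2 = 49
d^2 - 1 = 48
d^2(d^2 - 1) = 49 * 48 = 2352
Divide by 12: 2352 / 12 = 196

196


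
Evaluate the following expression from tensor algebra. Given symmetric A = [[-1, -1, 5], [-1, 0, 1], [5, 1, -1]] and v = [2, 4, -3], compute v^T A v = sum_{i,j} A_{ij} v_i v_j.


First compute Av:
(Av)_1 = -1*2 + -1*4 + 5*-3 = -21
(Av)_2 = -1*2 + 0*4 + 1*-3 = -5
(Av)_3 = 5*2 + 1*4 + -1*-3 = 17
Av = [-21, -5, 17]
Then v^T (Av) = 2*-21 + 4*-5 + -3*17
= -42 + -20 + -51 = -113

-113


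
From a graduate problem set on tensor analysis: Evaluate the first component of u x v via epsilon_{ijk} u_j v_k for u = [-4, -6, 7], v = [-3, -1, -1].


(u x v)_1 = sum_{j,k} epsilon_{1jk} u_j v_k. Only permutations of (1,2,3) contribute; the two non-zero terms are:
eps_{123} u_2 v_3 = 1 * -6 * -1 = 6
eps_{132} u_3 v_2 = -1 * 7 * -1 = 7
(u x v)_1 = 13

13


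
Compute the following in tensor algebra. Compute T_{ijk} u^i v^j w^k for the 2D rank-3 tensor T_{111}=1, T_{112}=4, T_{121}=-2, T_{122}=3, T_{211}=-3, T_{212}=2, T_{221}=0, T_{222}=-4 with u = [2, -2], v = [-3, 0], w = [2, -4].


S = sum over i,j,k of T_{ijk} u_i v_j w_k. Expanding all 8 terms:
T_{111}*u_1*v_1*w_1 = 1*2*-3*2 = -12  (running total: -12)
T_{112}*u_1*v_1*w_2 = 4*2*-3*-4 = 96  (running total: 84)
T_{121}*u_1*v_2*w_1 = -2*2*0*2 = 0  (running total: 84)
T_{122}*u_1*v_2*w_2 = 3*2*0*-4 = 0  (running total: 84)
T_{211}*u_2*v_1*w_1 = -3*-2*-3*2 = -36  (running total: 48)
T_{212}*u_2*v_1*w_2 = 2*-2*-3*-4 = -48  (running total: 0)
T_{221}*u_2*v_2*w_1 = 0*-2*0*2 = 0  (running total: 0)
T_{222}*u_2*v_2*w_2 = -4*-2*0*-4 = 0  (running total: 0)
S = 0

0


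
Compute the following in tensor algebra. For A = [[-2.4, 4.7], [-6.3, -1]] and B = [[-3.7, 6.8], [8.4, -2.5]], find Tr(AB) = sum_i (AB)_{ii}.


Tr(AB) = sum_i (AB)_{ii} where (AB)_{ii} = sum_k A_{ik} B_{ki}.
(AB)_{11} = -2.4*-3.7 + 4.7*8.4 = 48.36
(AB)_{22} = -6.3*6.8 + -1*-2.5 = -40.34
Tr(AB) = 48.36 + -40.34 = 8.02

8.02


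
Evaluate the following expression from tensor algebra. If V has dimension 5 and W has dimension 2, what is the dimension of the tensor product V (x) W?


The dimension of a tensor product is the product of dimensions.
dim(V) = 5, dim(W) = 2
dim(V (x) W) = 5 * 2 = 10

10


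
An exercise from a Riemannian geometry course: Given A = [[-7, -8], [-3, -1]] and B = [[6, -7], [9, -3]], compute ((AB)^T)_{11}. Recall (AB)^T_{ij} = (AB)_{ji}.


(AB)^T_{ij} = (AB)_{ji} = sum_k A_{jk} B_{ki}.
For i=1, j=1 we need (AB)_{11}:
A_{11} * B_{11} = -7 * 6 = -42
A_{12} * B_{21} = -8 * 9 = -72
Sum = -42 + -72 = -114

-114


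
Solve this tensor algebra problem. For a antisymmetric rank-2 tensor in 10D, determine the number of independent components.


A antisymmetric rank-2 tensor in d dimensions has d(d-1)/2 independent components.
d = 10
d(d-1)/2 = 10 * 9 / 2 = 90 / 2 = 45

45


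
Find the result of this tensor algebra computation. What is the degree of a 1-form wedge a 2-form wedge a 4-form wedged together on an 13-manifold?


The degree of a wedge product is the sum of the degrees of the individual forms.
Degrees: 1, 2, 4
Total degree = 1 + 2 + 4 = 7

7


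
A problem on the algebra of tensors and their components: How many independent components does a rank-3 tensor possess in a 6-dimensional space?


The number of components of a rank-r tensor in d dimensions is d^r.
Here d = 6 and r = 3.
6^3 = 216

216


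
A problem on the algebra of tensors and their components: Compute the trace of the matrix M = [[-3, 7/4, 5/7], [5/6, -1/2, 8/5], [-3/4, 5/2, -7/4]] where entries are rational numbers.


The trace is the sum of diagonal entries.
Diagonal: M[1,1] = -3, M[2,2] = -1/2, M[3,3] = -7/4
Tr(M) = -3 + -1/2 + -7/4
Computing step by step:
After adding M[1,1]: -3
After adding M[2,2]: -7/2
After adding M[3,3]: -21/4
Tr(M) = -21/4

-21/4


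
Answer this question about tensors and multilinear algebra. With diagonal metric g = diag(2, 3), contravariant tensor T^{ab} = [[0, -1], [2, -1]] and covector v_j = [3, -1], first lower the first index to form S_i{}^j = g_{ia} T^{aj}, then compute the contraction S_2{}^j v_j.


Step 1: lower the first index. For a diagonal metric, g_{ia} T^{aj} = g_{ii} T^{ij} (no sum on i).
g_{22} = 3
S_2{}^1 = 3 * T^{21} = 3 * 2 = 6
S_2{}^2 = 3 * T^{22} = 3 * -1 = -3
Step 2: contract S_2{}^j with v_j.
S_2{}^1 * v_1 = 6 * 3 = 18
S_2{}^2 * v_2 = -3 * -1 = 3
Result = 18 + 3 = 21

21


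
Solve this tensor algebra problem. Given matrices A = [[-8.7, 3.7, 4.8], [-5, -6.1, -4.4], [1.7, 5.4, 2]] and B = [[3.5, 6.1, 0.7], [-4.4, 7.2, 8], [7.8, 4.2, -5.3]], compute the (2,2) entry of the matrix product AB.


(AB)_{ij} = sum_k A_{ik} B_{kj}.
For i=2, j=2:
A_{21} * B_{12} = -5 * 6.1 = -30.5
A_{22} * B_{22} = -6.1 * 7.2 = -43.92
A_{23} * B_{32} = -4.4 * 4.2 = -18.48
Sum = -30.5 + -43.92 + -18.48 = -92.9

-92.9


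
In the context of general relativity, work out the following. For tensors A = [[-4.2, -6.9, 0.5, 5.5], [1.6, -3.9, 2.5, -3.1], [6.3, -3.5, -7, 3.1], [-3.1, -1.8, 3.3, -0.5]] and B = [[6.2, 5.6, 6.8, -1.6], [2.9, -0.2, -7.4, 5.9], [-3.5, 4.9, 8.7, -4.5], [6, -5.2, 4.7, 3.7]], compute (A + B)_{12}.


Tensor addition is component-wise: (A + B)_{ij} = A_{ij} + B_{ij}.
A_{12} = -6.9
B_{12} = 5.6
(A + B)_{12} = -6.9 + 5.6 = -1.3

-1.3


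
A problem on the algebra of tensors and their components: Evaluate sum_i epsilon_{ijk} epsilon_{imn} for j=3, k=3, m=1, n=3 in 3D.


Using the identity: epsilon_{ijk} epsilon_{imn} = delta_{jm} delta_{kn} - delta_{jn} delta_{km}.
delta_{31} = 0
delta_{33} = 1
delta_{33} = 1
delta_{31} = 0
Result = 0 * 1 - 1 * 0 = 0 - 0 = 0

0


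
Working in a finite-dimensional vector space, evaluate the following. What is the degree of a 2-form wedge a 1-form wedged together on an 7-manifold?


The degree of a wedge product is the sum of the degrees of the individual forms.
Degrees: 2, 1
Total degree = 2 + 1 = 3

3


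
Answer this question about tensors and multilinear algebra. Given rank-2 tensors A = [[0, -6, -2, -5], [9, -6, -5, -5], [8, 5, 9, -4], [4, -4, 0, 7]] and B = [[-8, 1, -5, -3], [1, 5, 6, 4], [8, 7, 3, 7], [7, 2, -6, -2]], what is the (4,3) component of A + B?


Tensor addition is component-wise: (A + B)_{ij} = A_{ij} + B_{ij}.
A_{43} = 0
B_{43} = -6
(A + B)_{43} = 0 + -6 = -6

-6


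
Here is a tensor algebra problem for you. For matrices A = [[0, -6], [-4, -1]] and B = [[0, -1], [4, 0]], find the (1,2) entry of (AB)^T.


(AB)^T_{ij} = (AB)_{ji} = sum_k A_{jk} B_{ki}.
For i=1, j=2 we need (AB)_{21}:
A_{21} * B_{11} = -4 * 0 = 0
A_{22} * B_{21} = -1 * 4 = -4
Sum = 0 + -4 = -4

-4


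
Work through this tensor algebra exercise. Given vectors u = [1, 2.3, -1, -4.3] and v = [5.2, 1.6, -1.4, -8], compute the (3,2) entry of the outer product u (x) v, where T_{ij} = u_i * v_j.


The outer product entry T_{ij} = u_i * v_j.
We need i=3, j=2.
u_3 = -1, v_2 = 1.6
T_{3,2} = -1 * 1.6 = -1.6

-1.6


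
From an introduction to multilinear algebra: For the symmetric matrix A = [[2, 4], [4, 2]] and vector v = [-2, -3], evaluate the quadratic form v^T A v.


First compute Av:
(Av)_1 = 2*-2 + 4*-3 = -16
(Av)_2 = 4*-2 + 2*-3 = -14
Av = [-16, -14]
Then v^T (Av) = -2*-16 + -3*-14
= 32 + 42 = 74

74


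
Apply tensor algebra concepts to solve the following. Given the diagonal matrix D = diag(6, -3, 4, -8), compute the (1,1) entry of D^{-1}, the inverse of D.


For a diagonal matrix, the inverse has entries (D^{-1})_{ii} = 1/d_{ii}.
The diagonal entries are: d_{11} = 6, d_{22} = -3, d_{33} = 4, d_{44} = -8
We need (D^{-1})_{11} = 1/d_{11} = 1/6 = 1/6

1/6


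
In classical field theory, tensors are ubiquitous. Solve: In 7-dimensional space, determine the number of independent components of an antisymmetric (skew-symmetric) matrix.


An antisymmetric rank-2 tensor satisfies A_{ij} = -A_{ji}, so diagonal entries are zero.
The independent components are the upper-triangular entries: C(n, 2) = n(n-1)/2.
n = 7
C(7, 2) = 7 * 6 / 2 = 42 / 2 = 21

21


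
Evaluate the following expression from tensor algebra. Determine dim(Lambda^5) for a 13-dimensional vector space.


The dimension of the space of p-forms on an n-dimensional space is C(n, p).
n = 13, p = 5
C(13, 5) = 13! / (5! * 8!) = 1287

1287


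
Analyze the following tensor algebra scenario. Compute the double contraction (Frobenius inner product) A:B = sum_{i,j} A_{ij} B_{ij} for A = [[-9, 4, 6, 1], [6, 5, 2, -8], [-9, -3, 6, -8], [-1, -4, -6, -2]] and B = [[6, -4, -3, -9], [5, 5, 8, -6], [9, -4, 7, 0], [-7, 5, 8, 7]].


A:B = sum over all i,j of A_{ij} * B_{ij}.
Row 1: -9*6=-54, 4*-4=-16, 6*-3=-18, 1*-9=-9 => row sum = -97
Row 2: 6*5=30, 5*5=25, 2*8=16, -8*-6=48 => row sum = 119
Row 3: -9*9=-81, -3*-4=12, 6*7=42, -8*0=0 => row sum = -27
Row 4: -1*-7=7, -4*5=-20, -6*8=-48, -2*7=-14 => row sum = -75
Total = -97 + 119 + -27 + -75 = -80

-80


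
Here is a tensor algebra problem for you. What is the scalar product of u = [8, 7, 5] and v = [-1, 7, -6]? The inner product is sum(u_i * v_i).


The inner product u . v = sum of u_i * v_i.
Term-by-term: 8 * -1, 7 * 7, 5 * -6
Products: -8, 49, -30
Sum = -8 + 49 + -30 = 11

11


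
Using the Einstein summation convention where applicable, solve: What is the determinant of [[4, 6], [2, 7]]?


For a 2x2 matrix [[a, b], [c, d]], det = a*d - b*c.
a = 4, b = 6, c = 2, d = 7
a*d = 4 * 7 = 28
b*c = 6 * 2 = 12
det = 28 - 12 = 16

16


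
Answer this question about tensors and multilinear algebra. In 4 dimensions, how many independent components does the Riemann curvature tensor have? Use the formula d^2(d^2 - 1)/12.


The Riemann tensor in d dimensions has d^2(d^2 - 1)/12 independent components.
d = 4, so d^2 = 16
d^2 - 1 = 15
d^2(d^2 - 1) = 16 * 15 = 240
Divide by 12: 240 / 12 = 20

20


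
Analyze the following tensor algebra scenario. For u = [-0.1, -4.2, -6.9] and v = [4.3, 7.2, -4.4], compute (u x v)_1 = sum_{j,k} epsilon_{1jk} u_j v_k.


(u x v)_1 = sum_{j,k} epsilon_{1jk} u_j v_k. Only permutations of (1,2,3) contribute; the two non-zero terms are:
eps_{123} u_2 v_3 = 1 * -4.2 * -4.4 = 18.48
eps_{132} u_3 v_2 = -1 * -6.9 * 7.2 = 49.68
(u x v)_1 = 68.16

68.16


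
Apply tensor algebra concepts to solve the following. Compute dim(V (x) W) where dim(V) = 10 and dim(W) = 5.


The dimension of a tensor product is the product of dimensions.
dim(V) = 10, dim(W) = 5
dim(V (x) W) = 10 * 5 = 50

50


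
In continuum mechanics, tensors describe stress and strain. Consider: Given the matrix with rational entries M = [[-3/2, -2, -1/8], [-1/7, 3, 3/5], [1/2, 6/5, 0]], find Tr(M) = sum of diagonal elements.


The trace is the sum of diagonal entries.
Diagonal: M[1,1] = -3/2, M[2,2] = 3, M[3,3] = 0
Tr(M) = -3/2 + 3 + 0
Computing step by step:
After adding M[1,1]: -3/2
After adding M[2,2]: 3/2
After adding M[3,3]: 3/2
Tr(M) = 3/2

3/2


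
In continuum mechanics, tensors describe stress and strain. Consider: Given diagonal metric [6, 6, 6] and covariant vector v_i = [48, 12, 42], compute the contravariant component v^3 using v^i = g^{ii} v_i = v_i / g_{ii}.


To raise an index with a diagonal metric: v^i = v_i / g_{ii}.
For index 3: v_3 = 42, g_{33} = 6
v^3 = 42 / 6 = 7

7


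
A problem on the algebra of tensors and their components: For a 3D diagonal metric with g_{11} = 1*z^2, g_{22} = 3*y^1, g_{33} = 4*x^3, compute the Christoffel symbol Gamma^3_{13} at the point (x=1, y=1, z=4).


For a diagonal metric, Gamma^k_{ij} = (1/2) g^{kk} (dg_{ik}/dx_j + dg_{jk}/dx_i - dg_{ij}/dx_k).
The metric is diagonal, so g_{ab} = 0 for a != b.
At the given point: g_{11} = 16, g_{22} = 3, g_{33} = 4
g^{33} = 1/4
dg_{13}/dx_3 = 0 (off-diagonal)
dg_{33}/dx_1 = dg_{33}/dx_1 = 12
dg_{13}/dx_3 = 0 (off-diagonal)
Numerator = 0 + 12 - 0 = 12
Gamma^3_{13} = 12 / (2 * 4) = 3/2

3/2


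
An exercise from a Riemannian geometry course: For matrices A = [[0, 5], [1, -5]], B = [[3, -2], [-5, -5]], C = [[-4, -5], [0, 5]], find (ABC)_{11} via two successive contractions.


(ABC)_{11} = sum_m (AB)_{1m} C_{m1}. First compute row 1 of AB.
(AB)_{11} = 0*3 + 5*-5 = -25
(AB)_{12} = 0*-2 + 5*-5 = -25
Now contract with column 1 of C:
(AB)_{11} * C_{11} = -25 * -4 = 100
(AB)_{12} * C_{21} = -25 * 0 = 0
(ABC)_{11} = 100 + 0 = 100

100


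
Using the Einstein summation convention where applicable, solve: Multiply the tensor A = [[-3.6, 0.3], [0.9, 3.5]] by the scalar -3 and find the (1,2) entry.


Scalar multiplication: (cA)_{ij} = c * A_{ij}.
c = -3
A_{12} = 0.3
(cA)_{12} = -3 * 0.3 = -0.9

-0.9


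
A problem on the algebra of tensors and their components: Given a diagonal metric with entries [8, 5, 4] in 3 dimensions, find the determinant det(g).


For a diagonal metric, the determinant is the product of diagonal entries.
Diagonal entries: 8, 5, 4
det(g) = 8 * 5 * 4 = 160

160


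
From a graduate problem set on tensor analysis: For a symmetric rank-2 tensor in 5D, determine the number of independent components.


A symmetric rank-2 tensor in d dimensions has d(d+1)/2 independent components.
d = 5
d(d+1)/2 = 5 * 6 / 2 = 30 / 2 = 15

15


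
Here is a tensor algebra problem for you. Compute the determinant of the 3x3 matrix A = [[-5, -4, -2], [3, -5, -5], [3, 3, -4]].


Expanding along the first row, det(A) = a11*M_11 - a12*M_12 + a13*M_13, where M_1j is the (1,j) minor.
Minor M_11 = -5*-4 - -5*3 = 35
Minor M_12 = 3*-4 - -5*3 = 3
Minor M_13 = 3*3 - -5*3 = 24
det = -5*(35) - -4*(3) + -2*(24)
    = -175 - -12 + -48
    = -211

-211


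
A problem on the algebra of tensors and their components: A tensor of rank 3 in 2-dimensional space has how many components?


The number of components of a rank-r tensor in d dimensions is d^r.
Here d = 2 and r = 3.
2^3 = 8

8


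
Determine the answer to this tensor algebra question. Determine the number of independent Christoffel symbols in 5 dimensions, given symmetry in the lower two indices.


Christoffel symbols Gamma^k_{ij} are symmetric in i,j, so there are d * d(d+1)/2 independent symbols.
d = 5
d(d+1)/2 = 5 * 6 / 2 = 15
Total = 5 * 15 = 75

75


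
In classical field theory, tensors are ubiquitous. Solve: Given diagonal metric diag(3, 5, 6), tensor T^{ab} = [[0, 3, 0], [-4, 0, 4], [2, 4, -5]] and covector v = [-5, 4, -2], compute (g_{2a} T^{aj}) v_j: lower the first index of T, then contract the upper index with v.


Step 1: lower the first index. For a diagonal metric, g_{ia} T^{aj} = g_{ii} T^{ij} (no sum on i).
g_{22} = 5
S_2{}^1 = 5 * T^{21} = 5 * -4 = -20
S_2{}^2 = 5 * T^{22} = 5 * 0 = 0
S_2{}^3 = 5 * T^{23} = 5 * 4 = 20
Step 2: contract S_2{}^j with v_j.
S_2{}^1 * v_1 = -20 * -5 = 100
S_2{}^2 * v_2 = 0 * 4 = 0
S_2{}^3 * v_3 = 20 * -2 = -40
Result = 100 + 0 + -40 = 60

60


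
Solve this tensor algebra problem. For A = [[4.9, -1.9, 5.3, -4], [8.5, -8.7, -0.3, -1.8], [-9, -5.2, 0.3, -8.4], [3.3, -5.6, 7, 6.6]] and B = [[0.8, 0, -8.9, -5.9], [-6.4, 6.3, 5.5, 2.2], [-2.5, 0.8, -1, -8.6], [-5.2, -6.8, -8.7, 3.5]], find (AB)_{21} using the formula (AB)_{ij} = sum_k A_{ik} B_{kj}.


(AB)_{ij} = sum_k A_{ik} B_{kj}.
For i=2, j=1:
A_{21} * B_{11} = 8.5 * 0.8 = 6.8
A_{22} * B_{21} = -8.7 * -6.4 = 55.68
A_{23} * B_{31} = -0.3 * -2.5 = 0.75
A_{24} * B_{41} = -1.8 * -5.2 = 9.36
Sum = 6.8 + 55.68 + 0.75 + 9.36 = 72.59

72.59


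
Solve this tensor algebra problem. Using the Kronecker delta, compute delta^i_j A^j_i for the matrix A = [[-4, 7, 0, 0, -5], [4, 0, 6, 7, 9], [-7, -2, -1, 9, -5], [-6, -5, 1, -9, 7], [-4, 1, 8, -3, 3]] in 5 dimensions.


The contraction (trace) of a rank-2 tensor is the sum of its diagonal elements.
Diagonal entries: A[1,1] = -4, A[2,2] = 0, A[3,3] = -1, A[4,4] = -9, A[5,5] = 3
Tr(A) = -4 + 0 + -1 + -9 + 3 = -11

-11
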